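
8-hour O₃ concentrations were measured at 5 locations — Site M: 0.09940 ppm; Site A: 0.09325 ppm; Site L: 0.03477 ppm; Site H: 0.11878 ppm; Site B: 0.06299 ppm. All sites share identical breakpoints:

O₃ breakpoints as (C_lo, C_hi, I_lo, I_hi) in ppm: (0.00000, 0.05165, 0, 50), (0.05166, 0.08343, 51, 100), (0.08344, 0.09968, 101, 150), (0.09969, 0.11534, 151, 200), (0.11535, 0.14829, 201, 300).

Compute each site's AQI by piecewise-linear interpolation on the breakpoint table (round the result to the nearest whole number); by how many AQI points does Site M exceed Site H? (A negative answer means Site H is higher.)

Site M: 0.09940 lies in 0.08344–0.09968, so I_lo=101, I_hi=150, C_lo=0.08344, C_hi=0.09968.
(150−101)/(0.09968−0.08344) × (0.09940−0.08344) + 101 = 49/0.01624 × 0.01596 + 101 ≈ 149.16 → 149.
Site A: row 0.08344–0.09968 (AQI 101–150). (150−101)·(0.09325−0.08344)/(0.09968−0.08344) + 101 = 49·0.00981/0.01624 + 101 ≈ 130.60 → 131.
Site L: 0.03477 lies in 0.00000–0.05165, so I_lo=0, I_hi=50, C_lo=0.00000, C_hi=0.05165.
(50−0)/(0.05165−0.00000) × (0.03477−0.00000) + 0 = 50/0.05165 × 0.03477 + 0 ≈ 33.66 → 34.
Site H 0.11878: bracket 0.11535–0.14829 → index 201–300; slope 99/0.03294, offset 0.00343.
AQI = 201 + 99/0.03294·0.00343 ≈ 211.31 ⇒ 211.
Site B: 0.06299 lies in 0.05166–0.08343, so I_lo=51, I_hi=100, C_lo=0.05166, C_hi=0.08343.
(100−51)/(0.08343−0.05166) × (0.06299−0.05166) + 51 = 49/0.03177 × 0.01133 + 51 ≈ 68.47 → 68.
AQIs: Site M=149, Site A=131, Site L=34, Site H=211, Site B=68. Site M (149) − Site H (211) = -62.

-62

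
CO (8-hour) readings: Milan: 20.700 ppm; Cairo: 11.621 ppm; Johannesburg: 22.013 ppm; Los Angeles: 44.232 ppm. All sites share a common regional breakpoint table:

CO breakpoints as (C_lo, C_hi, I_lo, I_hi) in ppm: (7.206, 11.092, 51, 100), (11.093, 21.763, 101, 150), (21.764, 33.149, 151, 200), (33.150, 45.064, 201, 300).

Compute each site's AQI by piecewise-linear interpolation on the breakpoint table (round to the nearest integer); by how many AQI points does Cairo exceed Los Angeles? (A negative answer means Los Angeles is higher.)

Milan 20.700: bracket 11.093–21.763 → index 101–150; slope 49/10.670, offset 9.607.
AQI = 101 + 49/10.670·9.607 ≈ 145.12 ⇒ 145.
Cairo 11.621: bracket 11.093–21.763 → index 101–150; slope 49/10.670, offset 0.528.
AQI = 101 + 49/10.670·0.528 ≈ 103.42 ⇒ 103.
Johannesburg: 22.013 lies in 21.764–33.149, so I_lo=151, I_hi=200, C_lo=21.764, C_hi=33.149.
(200−151)/(33.149−21.764) × (22.013−21.764) + 151 = 49/11.385 × 0.249 + 151 ≈ 152.07 → 152.
Los Angeles: row 33.150–45.064 (AQI 201–300). (300−201)·(44.232−33.150)/(45.064−33.150) + 201 = 99·11.082/11.914 + 201 ≈ 293.09 → 293.
AQIs: Milan=145, Cairo=103, Johannesburg=152, Los Angeles=293. Cairo (103) − Los Angeles (293) = -190.

-190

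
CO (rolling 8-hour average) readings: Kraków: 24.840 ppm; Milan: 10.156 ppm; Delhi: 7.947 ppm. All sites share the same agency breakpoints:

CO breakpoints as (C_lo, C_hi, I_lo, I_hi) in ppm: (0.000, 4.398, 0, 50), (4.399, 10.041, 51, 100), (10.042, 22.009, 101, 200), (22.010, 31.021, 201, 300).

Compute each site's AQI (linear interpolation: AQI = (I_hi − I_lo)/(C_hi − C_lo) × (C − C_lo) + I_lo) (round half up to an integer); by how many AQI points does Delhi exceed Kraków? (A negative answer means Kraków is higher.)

Kraków: row 22.010–31.021 (AQI 201–300). (300−201)·(24.840−22.010)/(31.021−22.010) + 201 = 99·2.830/9.011 + 201 ≈ 232.09 → 232.
Milan 10.156: bracket 10.042–22.009 → index 101–200; slope 99/11.967, offset 0.114.
AQI = 101 + 99/11.967·0.114 ≈ 101.94 ⇒ 102.
Delhi 7.947: bracket 4.399–10.041 → index 51–100; slope 49/5.642, offset 3.548.
AQI = 51 + 49/5.642·3.548 ≈ 81.81 ⇒ 82.
AQIs: Kraków=232, Milan=102, Delhi=82. Delhi (82) − Kraków (232) = -150.

-150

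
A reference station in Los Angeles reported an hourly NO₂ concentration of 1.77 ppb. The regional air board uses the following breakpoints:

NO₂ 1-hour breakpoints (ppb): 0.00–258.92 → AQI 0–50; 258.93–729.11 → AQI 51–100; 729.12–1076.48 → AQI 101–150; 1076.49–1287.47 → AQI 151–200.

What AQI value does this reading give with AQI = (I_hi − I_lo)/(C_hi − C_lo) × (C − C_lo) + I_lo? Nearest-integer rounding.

NO₂: row 0.00–258.92 (AQI 0–50). (50−0)·(1.77−0.00)/(258.92−0.00) + 0 = 50·1.77/258.92 + 0 ≈ 0.34 → 0.

0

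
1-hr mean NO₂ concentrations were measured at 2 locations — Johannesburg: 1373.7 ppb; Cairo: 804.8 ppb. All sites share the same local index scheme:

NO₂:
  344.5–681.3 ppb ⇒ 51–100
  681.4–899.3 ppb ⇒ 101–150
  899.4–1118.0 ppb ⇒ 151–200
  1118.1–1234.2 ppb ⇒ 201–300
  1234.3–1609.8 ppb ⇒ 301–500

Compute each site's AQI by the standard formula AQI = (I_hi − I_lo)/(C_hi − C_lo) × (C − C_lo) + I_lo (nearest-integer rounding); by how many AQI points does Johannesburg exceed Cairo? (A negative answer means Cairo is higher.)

Johannesburg: 1373.7 lies in 1234.3–1609.8, so I_lo=301, I_hi=500, C_lo=1234.3, C_hi=1609.8.
(500−301)/(1609.8−1234.3) × (1373.7−1234.3) + 301 = 199/375.5 × 139.4 + 301 ≈ 374.88 → 375.
Cairo: row 681.4–899.3 (AQI 101–150). (150−101)·(804.8−681.4)/(899.3−681.4) + 101 = 49·123.4/217.9 + 101 ≈ 128.75 → 129.
AQIs: Johannesburg=375, Cairo=129. Johannesburg (375) − Cairo (129) = 246.

246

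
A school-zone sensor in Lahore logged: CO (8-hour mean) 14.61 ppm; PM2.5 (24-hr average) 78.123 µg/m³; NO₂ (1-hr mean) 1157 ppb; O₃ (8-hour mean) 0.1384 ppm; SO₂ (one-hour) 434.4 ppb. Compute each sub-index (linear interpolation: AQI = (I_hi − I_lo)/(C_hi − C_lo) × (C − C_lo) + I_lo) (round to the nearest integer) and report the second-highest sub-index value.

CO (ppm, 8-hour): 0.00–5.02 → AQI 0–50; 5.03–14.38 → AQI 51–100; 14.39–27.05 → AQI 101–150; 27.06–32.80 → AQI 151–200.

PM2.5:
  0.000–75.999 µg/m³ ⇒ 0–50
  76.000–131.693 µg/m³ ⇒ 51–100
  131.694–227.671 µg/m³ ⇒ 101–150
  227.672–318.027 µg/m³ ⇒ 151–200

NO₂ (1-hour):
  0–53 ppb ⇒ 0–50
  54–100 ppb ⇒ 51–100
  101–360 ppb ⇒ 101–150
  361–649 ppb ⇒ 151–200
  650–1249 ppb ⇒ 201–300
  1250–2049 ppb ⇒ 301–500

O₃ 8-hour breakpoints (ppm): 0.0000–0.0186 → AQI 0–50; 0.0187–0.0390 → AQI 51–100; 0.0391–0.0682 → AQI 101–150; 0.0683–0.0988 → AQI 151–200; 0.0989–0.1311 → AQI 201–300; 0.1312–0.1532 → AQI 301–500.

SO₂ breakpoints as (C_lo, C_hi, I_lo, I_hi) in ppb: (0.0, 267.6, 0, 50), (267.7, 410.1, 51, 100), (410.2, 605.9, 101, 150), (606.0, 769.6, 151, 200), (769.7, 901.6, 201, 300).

285

CO: 14.61 ∈ [14.39, 27.05] ↔ index [101, 150].
101 + (14.61−14.39)·(150−101)/(27.05−14.39) = 101 + 0.22·49/12.66 ≈ 101.85, so AQI = 102.
PM2.5 78.123: bracket 76.000–131.693 → index 51–100; slope 49/55.693, offset 2.123.
AQI = 51 + 49/55.693·2.123 ≈ 52.87 ⇒ 53.
NO₂ 1157: bracket 650–1249 → index 201–300; slope 99/599, offset 507.
AQI = 201 + 99/599·507 ≈ 284.79 ⇒ 285.
O₃: 0.1384 lies in 0.1312–0.1532, so I_lo=301, I_hi=500, C_lo=0.1312, C_hi=0.1532.
(500−301)/(0.1532−0.1312) × (0.1384−0.1312) + 301 = 199/0.0220 × 0.0072 + 301 ≈ 366.13 → 366.
SO₂: row 410.2–605.9 (AQI 101–150). (150−101)·(434.4−410.2)/(605.9−410.2) + 101 = 49·24.2/195.7 + 101 ≈ 107.06 → 107.
Sub-indices: CO→102, PM2.5→53, NO₂→285, O₃→366, SO₂→107. Ranked high→low: 366, 285, 107, 102, 53. Second-highest sub-index = 285.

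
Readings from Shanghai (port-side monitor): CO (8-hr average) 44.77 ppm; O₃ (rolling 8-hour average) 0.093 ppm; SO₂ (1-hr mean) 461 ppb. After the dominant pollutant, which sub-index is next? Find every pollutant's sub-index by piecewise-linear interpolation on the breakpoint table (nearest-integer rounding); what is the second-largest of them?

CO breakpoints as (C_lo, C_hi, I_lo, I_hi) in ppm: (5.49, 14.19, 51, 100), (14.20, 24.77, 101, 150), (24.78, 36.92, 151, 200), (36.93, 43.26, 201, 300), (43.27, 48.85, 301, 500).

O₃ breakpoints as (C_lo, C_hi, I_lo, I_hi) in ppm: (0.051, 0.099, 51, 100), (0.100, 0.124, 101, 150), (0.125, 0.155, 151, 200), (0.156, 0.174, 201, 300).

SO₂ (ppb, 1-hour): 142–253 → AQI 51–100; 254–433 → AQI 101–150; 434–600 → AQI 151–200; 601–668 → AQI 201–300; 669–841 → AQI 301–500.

CO: 44.77 ∈ [43.27, 48.85] ↔ index [301, 500].
301 + (44.77−43.27)·(500−301)/(48.85−43.27) = 301 + 1.50·199/5.58 ≈ 354.49, so AQI = 354.
O₃: row 0.051–0.099 (AQI 51–100). (100−51)·(0.093−0.051)/(0.099−0.051) + 51 = 49·0.042/0.048 + 51 ≈ 93.87 → 94.
SO₂: 461 lies in 434–600, so I_lo=151, I_hi=200, C_lo=434, C_hi=600.
(200−151)/(600−434) × (461−434) + 151 = 49/166 × 27 + 151 ≈ 158.97 → 159.
Sub-indices: CO→354, O₃→94, SO₂→159. Ranked high→low: 354, 159, 94. Second-highest sub-index = 159.

159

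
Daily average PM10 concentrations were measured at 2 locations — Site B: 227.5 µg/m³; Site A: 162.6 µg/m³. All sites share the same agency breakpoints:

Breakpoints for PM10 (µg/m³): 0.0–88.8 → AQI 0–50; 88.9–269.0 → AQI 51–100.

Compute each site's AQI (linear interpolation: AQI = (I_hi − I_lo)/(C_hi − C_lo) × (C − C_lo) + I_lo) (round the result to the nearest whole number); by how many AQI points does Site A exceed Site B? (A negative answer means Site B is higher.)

-18

Site B: row 88.9–269.0 (AQI 51–100). (100−51)·(227.5−88.9)/(269.0−88.9) + 51 = 49·138.6/180.1 + 51 ≈ 88.71 → 89.
Site A: 162.6 lies in 88.9–269.0, so I_lo=51, I_hi=100, C_lo=88.9, C_hi=269.0.
(100−51)/(269.0−88.9) × (162.6−88.9) + 51 = 49/180.1 × 73.7 + 51 ≈ 71.05 → 71.
AQIs: Site B=89, Site A=71. Site A (71) − Site B (89) = -18.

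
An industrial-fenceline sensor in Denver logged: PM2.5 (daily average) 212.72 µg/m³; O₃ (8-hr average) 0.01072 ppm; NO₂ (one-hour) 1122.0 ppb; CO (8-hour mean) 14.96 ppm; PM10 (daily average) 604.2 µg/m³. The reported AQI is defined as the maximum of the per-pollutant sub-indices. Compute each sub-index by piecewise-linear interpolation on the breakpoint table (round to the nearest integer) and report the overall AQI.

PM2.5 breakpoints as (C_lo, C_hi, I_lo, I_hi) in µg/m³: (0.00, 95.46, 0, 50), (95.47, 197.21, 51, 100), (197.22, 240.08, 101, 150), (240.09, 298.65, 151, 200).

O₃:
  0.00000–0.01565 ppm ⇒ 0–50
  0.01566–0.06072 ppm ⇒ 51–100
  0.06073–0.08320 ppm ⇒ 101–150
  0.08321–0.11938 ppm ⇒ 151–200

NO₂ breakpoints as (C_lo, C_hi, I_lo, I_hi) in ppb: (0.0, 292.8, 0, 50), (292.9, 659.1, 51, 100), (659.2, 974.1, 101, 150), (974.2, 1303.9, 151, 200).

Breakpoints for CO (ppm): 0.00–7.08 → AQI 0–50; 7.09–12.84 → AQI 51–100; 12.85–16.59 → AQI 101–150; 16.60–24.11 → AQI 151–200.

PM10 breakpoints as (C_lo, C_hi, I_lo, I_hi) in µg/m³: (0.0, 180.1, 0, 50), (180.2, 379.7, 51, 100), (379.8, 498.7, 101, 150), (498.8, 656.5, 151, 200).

PM2.5: 212.72 lies in 197.22–240.08, so I_lo=101, I_hi=150, C_lo=197.22, C_hi=240.08.
(150−101)/(240.08−197.22) × (212.72−197.22) + 101 = 49/42.86 × 15.50 + 101 ≈ 118.72 → 119.
O₃: 0.01072 lies in 0.00000–0.01565, so I_lo=0, I_hi=50, C_lo=0.00000, C_hi=0.01565.
(50−0)/(0.01565−0.00000) × (0.01072−0.00000) + 0 = 50/0.01565 × 0.01072 + 0 ≈ 34.25 → 34.
NO₂: row 974.2–1303.9 (AQI 151–200). (200−151)·(1122.0−974.2)/(1303.9−974.2) + 151 = 49·147.8/329.7 + 151 ≈ 172.97 → 173.
CO: row 12.85–16.59 (AQI 101–150). (150−101)·(14.96−12.85)/(16.59−12.85) + 101 = 49·2.11/3.74 + 101 ≈ 128.64 → 129.
PM10 604.2: bracket 498.8–656.5 → index 151–200; slope 49/157.7, offset 105.4.
AQI = 151 + 49/157.7·105.4 ≈ 183.75 ⇒ 184.
Sub-indices: PM2.5→119, O₃→34, NO₂→173, CO→129, PM10→184. Overall AQI = max = 184; dominant pollutant is PM10.
AQI 184: Unhealthy.

184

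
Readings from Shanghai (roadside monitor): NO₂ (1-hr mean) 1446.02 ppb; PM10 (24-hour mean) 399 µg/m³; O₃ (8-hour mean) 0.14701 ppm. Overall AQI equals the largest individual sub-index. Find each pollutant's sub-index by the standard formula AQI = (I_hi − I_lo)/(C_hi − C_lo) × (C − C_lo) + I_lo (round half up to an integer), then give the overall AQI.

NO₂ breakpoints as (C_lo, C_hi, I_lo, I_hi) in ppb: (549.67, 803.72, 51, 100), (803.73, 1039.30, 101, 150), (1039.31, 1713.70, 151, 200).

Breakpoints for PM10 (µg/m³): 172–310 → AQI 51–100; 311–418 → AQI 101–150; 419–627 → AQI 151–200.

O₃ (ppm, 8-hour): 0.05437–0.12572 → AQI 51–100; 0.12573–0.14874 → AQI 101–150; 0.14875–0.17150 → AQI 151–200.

181

NO₂: 1446.02 ∈ [1039.31, 1713.70] ↔ index [151, 200].
151 + (1446.02−1039.31)·(200−151)/(1713.70−1039.31) = 151 + 406.71·49/674.39 ≈ 180.55, so AQI = 181.
PM10: row 311–418 (AQI 101–150). (150−101)·(399−311)/(418−311) + 101 = 49·88/107 + 101 ≈ 141.30 → 141.
O₃: row 0.12573–0.14874 (AQI 101–150). (150−101)·(0.14701−0.12573)/(0.14874−0.12573) + 101 = 49·0.02128/0.02301 + 101 ≈ 146.32 → 146.
Sub-indices: NO₂→181, PM10→141, O₃→146. Overall AQI = max = 181; dominant pollutant is NO₂.
AQI 181: Unhealthy.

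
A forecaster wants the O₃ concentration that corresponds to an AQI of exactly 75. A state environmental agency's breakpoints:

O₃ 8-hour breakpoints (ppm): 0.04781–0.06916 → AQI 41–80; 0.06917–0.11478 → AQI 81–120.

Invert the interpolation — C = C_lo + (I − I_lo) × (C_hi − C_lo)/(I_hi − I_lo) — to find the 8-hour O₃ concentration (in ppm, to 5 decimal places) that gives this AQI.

AQI 75 lies in the 41–80 band, which corresponds to 0.04781–0.06916 ppm.
C = 0.04781 + (75−41)×(0.06916−0.04781)/(80−41) = 0.04781 + 34×0.02135/39 ≈ 0.0664228 ppm → 0.06642 ppm to 5 dp.

0.06642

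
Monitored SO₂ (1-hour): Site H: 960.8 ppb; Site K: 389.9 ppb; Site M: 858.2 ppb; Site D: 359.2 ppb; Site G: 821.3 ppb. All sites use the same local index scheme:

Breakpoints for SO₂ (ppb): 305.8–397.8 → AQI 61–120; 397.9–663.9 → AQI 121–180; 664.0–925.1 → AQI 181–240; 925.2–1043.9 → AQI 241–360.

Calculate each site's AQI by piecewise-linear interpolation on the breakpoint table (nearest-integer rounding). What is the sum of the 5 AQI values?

929

Site H: 960.8 lies in 925.2–1043.9, so I_lo=241, I_hi=360, C_lo=925.2, C_hi=1043.9.
(360−241)/(1043.9−925.2) × (960.8−925.2) + 241 = 119/118.7 × 35.6 + 241 ≈ 276.69 → 277.
Site K: row 305.8–397.8 (AQI 61–120). (120−61)·(389.9−305.8)/(397.8−305.8) + 61 = 59·84.1/92.0 + 61 ≈ 114.93 → 115.
Site M: 858.2 lies in 664.0–925.1, so I_lo=181, I_hi=240, C_lo=664.0, C_hi=925.1.
(240−181)/(925.1−664.0) × (858.2−664.0) + 181 = 59/261.1 × 194.2 + 181 ≈ 224.88 → 225.
Site D: 359.2 lies in 305.8–397.8, so I_lo=61, I_hi=120, C_lo=305.8, C_hi=397.8.
(120−61)/(397.8−305.8) × (359.2−305.8) + 61 = 59/92.0 × 53.4 + 61 ≈ 95.25 → 95.
Site G: row 664.0–925.1 (AQI 181–240). (240−181)·(821.3−664.0)/(925.1−664.0) + 181 = 59·157.3/261.1 + 181 ≈ 216.54 → 217.
AQIs: Site H=277, Site K=115, Site M=225, Site D=95, Site G=217. Sum = 277 + 115 + 225 + 95 + 217 = 929.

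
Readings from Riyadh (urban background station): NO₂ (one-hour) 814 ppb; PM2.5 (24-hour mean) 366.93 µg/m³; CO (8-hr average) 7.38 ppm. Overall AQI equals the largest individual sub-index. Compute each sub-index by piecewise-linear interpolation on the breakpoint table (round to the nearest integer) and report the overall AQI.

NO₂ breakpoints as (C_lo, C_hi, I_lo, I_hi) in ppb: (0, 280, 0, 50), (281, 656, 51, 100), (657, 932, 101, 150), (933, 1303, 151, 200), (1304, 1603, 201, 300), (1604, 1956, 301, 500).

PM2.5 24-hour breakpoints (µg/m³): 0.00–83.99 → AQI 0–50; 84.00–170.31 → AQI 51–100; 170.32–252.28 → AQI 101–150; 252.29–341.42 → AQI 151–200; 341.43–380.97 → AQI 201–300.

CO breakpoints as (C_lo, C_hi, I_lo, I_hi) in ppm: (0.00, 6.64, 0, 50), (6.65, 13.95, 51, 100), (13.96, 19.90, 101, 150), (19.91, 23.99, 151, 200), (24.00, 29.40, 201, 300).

265

NO₂ 814: bracket 657–932 → index 101–150; slope 49/275, offset 157.
AQI = 101 + 49/275·157 ≈ 128.97 ⇒ 129.
PM2.5 366.93: bracket 341.43–380.97 → index 201–300; slope 99/39.54, offset 25.50.
AQI = 201 + 99/39.54·25.50 ≈ 264.85 ⇒ 265.
CO: 7.38 ∈ [6.65, 13.95] ↔ index [51, 100].
51 + (7.38−6.65)·(100−51)/(13.95−6.65) = 51 + 0.73·49/7.30 ≈ 55.90, so AQI = 56.
Sub-indices: NO₂→129, PM2.5→265, CO→56. Overall AQI = max = 265; dominant pollutant is PM2.5.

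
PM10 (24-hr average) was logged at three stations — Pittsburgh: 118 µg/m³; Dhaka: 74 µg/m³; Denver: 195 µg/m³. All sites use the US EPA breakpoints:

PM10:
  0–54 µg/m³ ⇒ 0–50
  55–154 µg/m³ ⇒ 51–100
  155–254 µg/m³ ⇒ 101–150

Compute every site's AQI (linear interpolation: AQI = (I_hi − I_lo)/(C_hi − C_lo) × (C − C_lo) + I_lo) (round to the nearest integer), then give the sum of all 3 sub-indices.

Pittsburgh: 118 lies in 55–154, so I_lo=51, I_hi=100, C_lo=55, C_hi=154.
(100−51)/(154−55) × (118−55) + 51 = 49/99 × 63 + 51 ≈ 82.18 → 82.
Dhaka 74: bracket 55–154 → index 51–100; slope 49/99, offset 19.
AQI = 51 + 49/99·19 ≈ 60.40 ⇒ 60.
Denver: row 155–254 (AQI 101–150). (150−101)·(195−155)/(254−155) + 101 = 49·40/99 + 101 ≈ 120.80 → 121.
AQIs: Pittsburgh=82, Dhaka=60, Denver=121. Sum = 82 + 60 + 121 = 263.

263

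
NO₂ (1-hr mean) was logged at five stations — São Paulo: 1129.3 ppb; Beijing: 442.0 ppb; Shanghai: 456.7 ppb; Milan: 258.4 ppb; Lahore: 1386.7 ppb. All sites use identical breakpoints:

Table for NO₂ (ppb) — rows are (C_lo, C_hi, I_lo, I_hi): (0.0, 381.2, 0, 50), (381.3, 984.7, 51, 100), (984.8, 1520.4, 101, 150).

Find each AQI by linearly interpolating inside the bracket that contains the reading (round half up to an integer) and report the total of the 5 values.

São Paulo 1129.3: bracket 984.8–1520.4 → index 101–150; slope 49/535.6, offset 144.5.
AQI = 101 + 49/535.6·144.5 ≈ 114.22 ⇒ 114.
Beijing 442.0: bracket 381.3–984.7 → index 51–100; slope 49/603.4, offset 60.7.
AQI = 51 + 49/603.4·60.7 ≈ 55.93 ⇒ 56.
Shanghai: 456.7 ∈ [381.3, 984.7] ↔ index [51, 100].
51 + (456.7−381.3)·(100−51)/(984.7−381.3) = 51 + 75.4·49/603.4 ≈ 57.12, so AQI = 57.
Milan: 258.4 ∈ [0.0, 381.2] ↔ index [0, 50].
0 + (258.4−0.0)·(50−0)/(381.2−0.0) = 0 + 258.4·50/381.2 ≈ 33.89, so AQI = 34.
Lahore 1386.7: bracket 984.8–1520.4 → index 101–150; slope 49/535.6, offset 401.9.
AQI = 101 + 49/535.6·401.9 ≈ 137.77 ⇒ 138.
AQIs: São Paulo=114, Beijing=56, Shanghai=57, Milan=34, Lahore=138. Sum = 114 + 56 + 57 + 34 + 138 = 399.

399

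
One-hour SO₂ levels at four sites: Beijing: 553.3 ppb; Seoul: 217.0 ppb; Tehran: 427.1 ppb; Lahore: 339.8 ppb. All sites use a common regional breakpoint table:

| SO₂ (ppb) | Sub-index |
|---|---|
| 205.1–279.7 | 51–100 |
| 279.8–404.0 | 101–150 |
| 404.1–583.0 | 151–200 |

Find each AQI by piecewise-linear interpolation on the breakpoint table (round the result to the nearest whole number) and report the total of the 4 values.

Beijing: 553.3 lies in 404.1–583.0, so I_lo=151, I_hi=200, C_lo=404.1, C_hi=583.0.
(200−151)/(583.0−404.1) × (553.3−404.1) + 151 = 49/178.9 × 149.2 + 151 ≈ 191.87 → 192.
Seoul: 217.0 ∈ [205.1, 279.7] ↔ index [51, 100].
51 + (217.0−205.1)·(100−51)/(279.7−205.1) = 51 + 11.9·49/74.6 ≈ 58.82, so AQI = 59.
Tehran 427.1: bracket 404.1–583.0 → index 151–200; slope 49/178.9, offset 23.0.
AQI = 151 + 49/178.9·23.0 ≈ 157.30 ⇒ 157.
Lahore: 339.8 ∈ [279.8, 404.0] ↔ index [101, 150].
101 + (339.8−279.8)·(150−101)/(404.0−279.8) = 101 + 60.0·49/124.2 ≈ 124.67, so AQI = 125.
AQIs: Beijing=192, Seoul=59, Tehran=157, Lahore=125. Sum = 192 + 59 + 157 + 125 = 533.

533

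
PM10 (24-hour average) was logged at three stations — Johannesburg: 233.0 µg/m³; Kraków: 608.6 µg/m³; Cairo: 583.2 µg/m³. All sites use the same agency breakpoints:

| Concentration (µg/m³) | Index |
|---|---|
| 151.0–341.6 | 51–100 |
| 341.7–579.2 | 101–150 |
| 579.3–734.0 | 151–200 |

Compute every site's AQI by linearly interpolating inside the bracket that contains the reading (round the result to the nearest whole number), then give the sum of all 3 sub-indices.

384

Johannesburg: row 151.0–341.6 (AQI 51–100). (100−51)·(233.0−151.0)/(341.6−151.0) + 51 = 49·82.0/190.6 + 51 ≈ 72.08 → 72.
Kraków: 608.6 ∈ [579.3, 734.0] ↔ index [151, 200].
151 + (608.6−579.3)·(200−151)/(734.0−579.3) = 151 + 29.3·49/154.7 ≈ 160.28, so AQI = 160.
Cairo 583.2: bracket 579.3–734.0 → index 151–200; slope 49/154.7, offset 3.9.
AQI = 151 + 49/154.7·3.9 ≈ 152.24 ⇒ 152.
AQIs: Johannesburg=72, Kraków=160, Cairo=152. Sum = 72 + 160 + 152 = 384.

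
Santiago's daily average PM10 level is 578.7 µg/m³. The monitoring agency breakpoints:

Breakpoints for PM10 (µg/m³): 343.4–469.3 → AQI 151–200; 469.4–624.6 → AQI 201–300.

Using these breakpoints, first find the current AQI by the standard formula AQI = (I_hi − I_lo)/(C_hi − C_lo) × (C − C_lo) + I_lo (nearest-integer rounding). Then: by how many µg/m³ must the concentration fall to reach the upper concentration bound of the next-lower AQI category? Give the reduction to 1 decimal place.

PM10: 578.7 lies in 469.4–624.6, so I_lo=201, I_hi=300, C_lo=469.4, C_hi=624.6.
(300−201)/(624.6−469.4) × (578.7−469.4) + 201 = 99/155.2 × 109.3 + 201 ≈ 270.72 → 271.
Current AQI 271 is in the Very Unhealthy range (201–300). The next-lower category tops out at AQI 200, whose upper concentration bound is 469.3 µg/m³.
Reduction needed = 578.7 − 469.3 = 109.4 µg/m³.

109.4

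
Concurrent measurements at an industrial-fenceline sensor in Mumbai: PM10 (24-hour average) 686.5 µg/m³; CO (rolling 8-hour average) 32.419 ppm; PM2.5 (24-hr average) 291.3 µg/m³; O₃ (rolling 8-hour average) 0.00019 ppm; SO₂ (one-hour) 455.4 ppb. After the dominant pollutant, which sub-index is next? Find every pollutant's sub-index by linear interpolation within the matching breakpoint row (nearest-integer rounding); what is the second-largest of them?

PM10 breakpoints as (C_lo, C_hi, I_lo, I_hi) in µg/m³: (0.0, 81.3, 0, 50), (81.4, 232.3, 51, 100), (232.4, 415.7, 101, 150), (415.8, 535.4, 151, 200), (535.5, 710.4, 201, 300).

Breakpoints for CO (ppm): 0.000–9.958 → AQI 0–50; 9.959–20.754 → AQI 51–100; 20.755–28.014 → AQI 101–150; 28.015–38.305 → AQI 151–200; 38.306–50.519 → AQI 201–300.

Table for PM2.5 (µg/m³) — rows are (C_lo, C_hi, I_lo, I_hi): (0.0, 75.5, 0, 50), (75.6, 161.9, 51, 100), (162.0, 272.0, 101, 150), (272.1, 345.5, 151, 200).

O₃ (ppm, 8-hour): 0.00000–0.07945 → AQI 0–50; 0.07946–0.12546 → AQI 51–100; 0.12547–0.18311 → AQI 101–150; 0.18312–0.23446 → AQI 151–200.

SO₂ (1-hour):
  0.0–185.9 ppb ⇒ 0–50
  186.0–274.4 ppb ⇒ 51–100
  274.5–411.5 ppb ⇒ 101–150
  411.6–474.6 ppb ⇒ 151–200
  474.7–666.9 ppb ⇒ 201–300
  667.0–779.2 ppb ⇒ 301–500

PM10: 686.5 ∈ [535.5, 710.4] ↔ index [201, 300].
201 + (686.5−535.5)·(300−201)/(710.4−535.5) = 201 + 151.0·99/174.9 ≈ 286.47, so AQI = 286.
CO: 32.419 lies in 28.015–38.305, so I_lo=151, I_hi=200, C_lo=28.015, C_hi=38.305.
(200−151)/(38.305−28.015) × (32.419−28.015) + 151 = 49/10.290 × 4.404 + 151 ≈ 171.97 → 172.
PM2.5 291.3: bracket 272.1–345.5 → index 151–200; slope 49/73.4, offset 19.2.
AQI = 151 + 49/73.4·19.2 ≈ 163.82 ⇒ 164.
O₃: row 0.00000–0.07945 (AQI 0–50). (50−0)·(0.00019−0.00000)/(0.07945−0.00000) + 0 = 50·0.00019/0.07945 + 0 ≈ 0.12 → 0.
SO₂: 455.4 ∈ [411.6, 474.6] ↔ index [151, 200].
151 + (455.4−411.6)·(200−151)/(474.6−411.6) = 151 + 43.8·49/63.0 ≈ 185.07, so AQI = 185.
Sub-indices: PM10→286, CO→172, PM2.5→164, O₃→0, SO₂→185. Ranked high→low: 286, 185, 172, 164, 0. Second-highest sub-index = 185.

185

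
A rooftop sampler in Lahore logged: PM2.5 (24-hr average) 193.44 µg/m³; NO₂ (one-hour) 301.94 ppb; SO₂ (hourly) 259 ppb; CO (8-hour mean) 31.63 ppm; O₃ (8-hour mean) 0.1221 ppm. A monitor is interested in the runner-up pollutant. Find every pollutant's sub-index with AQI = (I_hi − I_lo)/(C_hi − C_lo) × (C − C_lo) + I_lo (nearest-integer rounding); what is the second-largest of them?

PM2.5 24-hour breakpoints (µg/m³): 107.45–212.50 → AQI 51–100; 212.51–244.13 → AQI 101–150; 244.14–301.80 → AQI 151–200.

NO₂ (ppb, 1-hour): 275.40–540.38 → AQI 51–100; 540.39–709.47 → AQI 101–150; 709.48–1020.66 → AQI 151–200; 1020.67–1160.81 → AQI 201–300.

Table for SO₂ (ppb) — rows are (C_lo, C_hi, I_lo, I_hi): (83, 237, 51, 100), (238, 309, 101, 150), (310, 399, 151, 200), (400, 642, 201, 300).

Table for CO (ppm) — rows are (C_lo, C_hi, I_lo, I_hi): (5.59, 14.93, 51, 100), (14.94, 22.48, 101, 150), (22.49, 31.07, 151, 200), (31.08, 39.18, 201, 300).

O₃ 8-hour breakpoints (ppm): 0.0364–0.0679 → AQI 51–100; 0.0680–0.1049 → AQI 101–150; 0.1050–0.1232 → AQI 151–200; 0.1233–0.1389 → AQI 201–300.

197

PM2.5 193.44: bracket 107.45–212.50 → index 51–100; slope 49/105.05, offset 85.99.
AQI = 51 + 49/105.05·85.99 ≈ 91.11 ⇒ 91.
NO₂: 301.94 lies in 275.40–540.38, so I_lo=51, I_hi=100, C_lo=275.40, C_hi=540.38.
(100−51)/(540.38−275.40) × (301.94−275.40) + 51 = 49/264.98 × 26.54 + 51 ≈ 55.91 → 56.
SO₂: 259 ∈ [238, 309] ↔ index [101, 150].
101 + (259−238)·(150−101)/(309−238) = 101 + 21·49/71 ≈ 115.49, so AQI = 115.
CO: 31.63 lies in 31.08–39.18, so I_lo=201, I_hi=300, C_lo=31.08, C_hi=39.18.
(300−201)/(39.18−31.08) × (31.63−31.08) + 201 = 99/8.10 × 0.55 + 201 ≈ 207.72 → 208.
O₃ 0.1221: bracket 0.1050–0.1232 → index 151–200; slope 49/0.0182, offset 0.0171.
AQI = 151 + 49/0.0182·0.0171 ≈ 197.04 ⇒ 197.
Sub-indices: PM2.5→91, NO₂→56, SO₂→115, CO→208, O₃→197. Ranked high→low: 208, 197, 115, 91, 56. Second-highest sub-index = 197.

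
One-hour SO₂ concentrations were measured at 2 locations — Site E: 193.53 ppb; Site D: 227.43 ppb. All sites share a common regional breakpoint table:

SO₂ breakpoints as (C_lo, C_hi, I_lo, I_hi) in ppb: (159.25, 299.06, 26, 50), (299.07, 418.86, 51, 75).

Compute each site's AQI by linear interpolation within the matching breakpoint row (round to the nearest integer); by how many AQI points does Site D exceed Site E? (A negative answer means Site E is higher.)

Site E: 193.53 ∈ [159.25, 299.06] ↔ index [26, 50].
26 + (193.53−159.25)·(50−26)/(299.06−159.25) = 26 + 34.28·24/139.81 ≈ 31.88, so AQI = 32.
Site D: 227.43 ∈ [159.25, 299.06] ↔ index [26, 50].
26 + (227.43−159.25)·(50−26)/(299.06−159.25) = 26 + 68.18·24/139.81 ≈ 37.70, so AQI = 38.
AQIs: Site E=32, Site D=38. Site D (38) − Site E (32) = 6.

6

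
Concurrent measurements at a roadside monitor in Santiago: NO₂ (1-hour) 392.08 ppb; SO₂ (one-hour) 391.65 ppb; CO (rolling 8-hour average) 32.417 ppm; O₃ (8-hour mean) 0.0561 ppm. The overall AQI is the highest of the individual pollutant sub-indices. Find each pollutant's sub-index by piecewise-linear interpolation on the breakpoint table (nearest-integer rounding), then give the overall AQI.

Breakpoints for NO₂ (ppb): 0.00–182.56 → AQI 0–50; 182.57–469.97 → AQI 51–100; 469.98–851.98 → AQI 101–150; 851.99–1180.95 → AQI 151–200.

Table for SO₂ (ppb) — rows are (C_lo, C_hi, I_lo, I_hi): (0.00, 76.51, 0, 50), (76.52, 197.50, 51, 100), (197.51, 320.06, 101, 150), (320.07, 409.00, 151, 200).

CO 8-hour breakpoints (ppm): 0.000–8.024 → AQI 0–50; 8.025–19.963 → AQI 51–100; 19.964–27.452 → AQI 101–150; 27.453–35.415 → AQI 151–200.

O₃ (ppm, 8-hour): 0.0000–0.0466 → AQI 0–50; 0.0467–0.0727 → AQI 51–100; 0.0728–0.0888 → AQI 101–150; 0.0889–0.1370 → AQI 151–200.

190

NO₂: row 182.57–469.97 (AQI 51–100). (100−51)·(392.08−182.57)/(469.97−182.57) + 51 = 49·209.51/287.40 + 51 ≈ 86.72 → 87.
SO₂: 391.65 ∈ [320.07, 409.00] ↔ index [151, 200].
151 + (391.65−320.07)·(200−151)/(409.00−320.07) = 151 + 71.58·49/88.93 ≈ 190.44, so AQI = 190.
CO: 32.417 ∈ [27.453, 35.415] ↔ index [151, 200].
151 + (32.417−27.453)·(200−151)/(35.415−27.453) = 151 + 4.964·49/7.962 ≈ 181.55, so AQI = 182.
O₃: 0.0561 lies in 0.0467–0.0727, so I_lo=51, I_hi=100, C_lo=0.0467, C_hi=0.0727.
(100−51)/(0.0727−0.0467) × (0.0561−0.0467) + 51 = 49/0.0260 × 0.0094 + 51 ≈ 68.72 → 69.
Sub-indices: NO₂→87, SO₂→190, CO→182, O₃→69. Overall AQI = max = 190; dominant pollutant is SO₂.
AQI 190: Unhealthy.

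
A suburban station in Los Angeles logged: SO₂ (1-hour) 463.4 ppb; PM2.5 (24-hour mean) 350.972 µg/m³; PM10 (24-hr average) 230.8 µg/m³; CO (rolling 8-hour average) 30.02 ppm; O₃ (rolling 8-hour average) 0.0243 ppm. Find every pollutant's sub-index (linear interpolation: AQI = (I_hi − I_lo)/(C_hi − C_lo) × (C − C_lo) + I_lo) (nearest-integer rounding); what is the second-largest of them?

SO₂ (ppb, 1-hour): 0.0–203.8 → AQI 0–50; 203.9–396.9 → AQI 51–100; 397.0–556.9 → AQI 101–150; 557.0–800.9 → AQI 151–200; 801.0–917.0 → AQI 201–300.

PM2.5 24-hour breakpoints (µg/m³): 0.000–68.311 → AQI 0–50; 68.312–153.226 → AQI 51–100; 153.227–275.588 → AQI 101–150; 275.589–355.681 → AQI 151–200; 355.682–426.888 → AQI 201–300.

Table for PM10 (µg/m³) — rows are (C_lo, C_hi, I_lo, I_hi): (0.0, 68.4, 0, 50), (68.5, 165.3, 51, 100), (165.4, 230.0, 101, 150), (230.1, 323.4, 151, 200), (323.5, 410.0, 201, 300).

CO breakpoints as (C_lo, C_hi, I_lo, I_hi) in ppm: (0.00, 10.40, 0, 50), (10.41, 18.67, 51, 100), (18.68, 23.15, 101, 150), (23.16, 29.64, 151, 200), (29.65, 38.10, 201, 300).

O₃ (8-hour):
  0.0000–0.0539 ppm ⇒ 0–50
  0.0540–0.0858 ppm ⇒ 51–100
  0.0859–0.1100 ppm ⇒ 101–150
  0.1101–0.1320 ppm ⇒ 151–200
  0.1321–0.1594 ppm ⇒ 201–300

197

SO₂ 463.4: bracket 397.0–556.9 → index 101–150; slope 49/159.9, offset 66.4.
AQI = 101 + 49/159.9·66.4 ≈ 121.35 ⇒ 121.
PM2.5: 350.972 lies in 275.589–355.681, so I_lo=151, I_hi=200, C_lo=275.589, C_hi=355.681.
(200−151)/(355.681−275.589) × (350.972−275.589) + 151 = 49/80.092 × 75.383 + 151 ≈ 197.12 → 197.
PM10: 230.8 lies in 230.1–323.4, so I_lo=151, I_hi=200, C_lo=230.1, C_hi=323.4.
(200−151)/(323.4−230.1) × (230.8−230.1) + 151 = 49/93.3 × 0.7 + 151 ≈ 151.37 → 151.
CO: 30.02 ∈ [29.65, 38.10] ↔ index [201, 300].
201 + (30.02−29.65)·(300−201)/(38.10−29.65) = 201 + 0.37·99/8.45 ≈ 205.33, so AQI = 205.
O₃ 0.0243: bracket 0.0000–0.0539 → index 0–50; slope 50/0.0539, offset 0.0243.
AQI = 0 + 50/0.0539·0.0243 ≈ 22.54 ⇒ 23.
Sub-indices: SO₂→121, PM2.5→197, PM10→151, CO→205, O₃→23. Ranked high→low: 205, 197, 151, 121, 23. Second-highest sub-index = 197.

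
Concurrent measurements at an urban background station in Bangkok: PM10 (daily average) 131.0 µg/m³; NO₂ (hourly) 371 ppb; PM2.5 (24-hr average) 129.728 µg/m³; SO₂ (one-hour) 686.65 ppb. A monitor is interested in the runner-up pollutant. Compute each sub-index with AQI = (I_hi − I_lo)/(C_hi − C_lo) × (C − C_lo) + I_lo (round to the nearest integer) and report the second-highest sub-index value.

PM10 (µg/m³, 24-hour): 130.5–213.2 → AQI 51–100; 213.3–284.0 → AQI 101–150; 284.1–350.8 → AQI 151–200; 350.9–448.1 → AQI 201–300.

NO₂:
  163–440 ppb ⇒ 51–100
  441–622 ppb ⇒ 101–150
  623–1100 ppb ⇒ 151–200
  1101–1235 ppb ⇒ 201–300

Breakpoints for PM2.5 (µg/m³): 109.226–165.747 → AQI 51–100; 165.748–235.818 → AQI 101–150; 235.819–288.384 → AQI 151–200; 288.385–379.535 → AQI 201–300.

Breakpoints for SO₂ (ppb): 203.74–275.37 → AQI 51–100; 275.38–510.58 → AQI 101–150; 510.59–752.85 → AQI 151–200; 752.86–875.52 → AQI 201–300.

88

PM10: row 130.5–213.2 (AQI 51–100). (100−51)·(131.0−130.5)/(213.2−130.5) + 51 = 49·0.5/82.7 + 51 ≈ 51.30 → 51.
NO₂: 371 ∈ [163, 440] ↔ index [51, 100].
51 + (371−163)·(100−51)/(440−163) = 51 + 208·49/277 ≈ 87.79, so AQI = 88.
PM2.5 129.728: bracket 109.226–165.747 → index 51–100; slope 49/56.521, offset 20.502.
AQI = 51 + 49/56.521·20.502 ≈ 68.77 ⇒ 69.
SO₂: 686.65 lies in 510.59–752.85, so I_lo=151, I_hi=200, C_lo=510.59, C_hi=752.85.
(200−151)/(752.85−510.59) × (686.65−510.59) + 151 = 49/242.26 × 176.06 + 151 ≈ 186.61 → 187.
Sub-indices: PM10→51, NO₂→88, PM2.5→69, SO₂→187. Ranked high→low: 187, 88, 69, 51. Second-highest sub-index = 88.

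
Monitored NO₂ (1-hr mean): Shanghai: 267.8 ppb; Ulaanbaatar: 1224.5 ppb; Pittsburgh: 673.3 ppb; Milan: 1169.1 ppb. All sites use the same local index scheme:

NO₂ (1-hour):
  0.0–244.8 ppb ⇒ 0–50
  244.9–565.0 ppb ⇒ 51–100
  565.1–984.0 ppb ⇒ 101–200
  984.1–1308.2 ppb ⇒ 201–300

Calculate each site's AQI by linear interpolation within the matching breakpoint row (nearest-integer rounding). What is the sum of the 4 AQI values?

Shanghai 267.8: bracket 244.9–565.0 → index 51–100; slope 49/320.1, offset 22.9.
AQI = 51 + 49/320.1·22.9 ≈ 54.51 ⇒ 55.
Ulaanbaatar: 1224.5 lies in 984.1–1308.2, so I_lo=201, I_hi=300, C_lo=984.1, C_hi=1308.2.
(300−201)/(1308.2−984.1) × (1224.5−984.1) + 201 = 99/324.1 × 240.4 + 201 ≈ 274.43 → 274.
Pittsburgh: 673.3 lies in 565.1–984.0, so I_lo=101, I_hi=200, C_lo=565.1, C_hi=984.0.
(200−101)/(984.0−565.1) × (673.3−565.1) + 101 = 99/418.9 × 108.2 + 101 ≈ 126.57 → 127.
Milan: 1169.1 ∈ [984.1, 1308.2] ↔ index [201, 300].
201 + (1169.1−984.1)·(300−201)/(1308.2−984.1) = 201 + 185.0·99/324.1 ≈ 257.51, so AQI = 258.
AQIs: Shanghai=55, Ulaanbaatar=274, Pittsburgh=127, Milan=258. Sum = 55 + 274 + 127 + 258 = 714.

714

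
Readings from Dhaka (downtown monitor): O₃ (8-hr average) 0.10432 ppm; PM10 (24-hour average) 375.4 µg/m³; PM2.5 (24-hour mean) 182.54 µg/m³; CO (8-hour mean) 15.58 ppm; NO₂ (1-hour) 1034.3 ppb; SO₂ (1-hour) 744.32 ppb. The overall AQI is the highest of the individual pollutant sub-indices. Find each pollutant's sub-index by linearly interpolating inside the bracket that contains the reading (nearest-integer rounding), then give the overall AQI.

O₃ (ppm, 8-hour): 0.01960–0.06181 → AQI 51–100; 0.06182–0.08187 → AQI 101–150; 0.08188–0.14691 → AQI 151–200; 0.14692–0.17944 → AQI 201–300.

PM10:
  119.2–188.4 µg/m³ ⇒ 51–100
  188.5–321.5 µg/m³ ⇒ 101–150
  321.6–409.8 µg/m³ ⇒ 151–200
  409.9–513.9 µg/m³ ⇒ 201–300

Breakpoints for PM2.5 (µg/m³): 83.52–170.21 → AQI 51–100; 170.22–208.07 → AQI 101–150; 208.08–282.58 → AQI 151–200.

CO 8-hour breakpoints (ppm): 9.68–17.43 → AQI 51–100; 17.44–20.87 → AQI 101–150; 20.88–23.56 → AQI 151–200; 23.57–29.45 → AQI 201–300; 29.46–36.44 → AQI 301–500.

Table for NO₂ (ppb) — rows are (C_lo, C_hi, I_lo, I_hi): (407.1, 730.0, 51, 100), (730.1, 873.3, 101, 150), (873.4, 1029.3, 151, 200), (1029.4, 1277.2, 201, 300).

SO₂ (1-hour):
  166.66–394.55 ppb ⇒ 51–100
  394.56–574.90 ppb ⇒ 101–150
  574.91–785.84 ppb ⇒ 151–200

203

O₃: 0.10432 lies in 0.08188–0.14691, so I_lo=151, I_hi=200, C_lo=0.08188, C_hi=0.14691.
(200−151)/(0.14691−0.08188) × (0.10432−0.08188) + 151 = 49/0.06503 × 0.02244 + 151 ≈ 167.91 → 168.
PM10: row 321.6–409.8 (AQI 151–200). (200−151)·(375.4−321.6)/(409.8−321.6) + 151 = 49·53.8/88.2 + 151 ≈ 180.89 → 181.
PM2.5: row 170.22–208.07 (AQI 101–150). (150−101)·(182.54−170.22)/(208.07−170.22) + 101 = 49·12.32/37.85 + 101 ≈ 116.95 → 117.
CO: row 9.68–17.43 (AQI 51–100). (100−51)·(15.58−9.68)/(17.43−9.68) + 51 = 49·5.90/7.75 + 51 ≈ 88.30 → 88.
NO₂: 1034.3 ∈ [1029.4, 1277.2] ↔ index [201, 300].
201 + (1034.3−1029.4)·(300−201)/(1277.2−1029.4) = 201 + 4.9·99/247.8 ≈ 202.96, so AQI = 203.
SO₂: 744.32 ∈ [574.91, 785.84] ↔ index [151, 200].
151 + (744.32−574.91)·(200−151)/(785.84−574.91) = 151 + 169.41·49/210.93 ≈ 190.35, so AQI = 190.
Sub-indices: O₃→168, PM10→181, PM2.5→117, CO→88, NO₂→203, SO₂→190. Overall AQI = max = 203; dominant pollutant is NO₂.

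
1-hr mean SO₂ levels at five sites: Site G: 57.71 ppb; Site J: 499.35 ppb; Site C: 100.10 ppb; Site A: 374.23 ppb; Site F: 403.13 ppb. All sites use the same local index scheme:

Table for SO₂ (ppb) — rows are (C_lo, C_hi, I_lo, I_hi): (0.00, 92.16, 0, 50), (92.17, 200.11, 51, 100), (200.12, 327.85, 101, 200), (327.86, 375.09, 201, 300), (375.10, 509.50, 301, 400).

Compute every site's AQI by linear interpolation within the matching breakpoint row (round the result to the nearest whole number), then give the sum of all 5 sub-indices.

1099

Site G: 57.71 lies in 0.00–92.16, so I_lo=0, I_hi=50, C_lo=0.00, C_hi=92.16.
(50−0)/(92.16−0.00) × (57.71−0.00) + 0 = 50/92.16 × 57.71 + 0 ≈ 31.31 → 31.
Site J: 499.35 ∈ [375.10, 509.50] ↔ index [301, 400].
301 + (499.35−375.10)·(400−301)/(509.50−375.10) = 301 + 124.25·99/134.40 ≈ 392.52, so AQI = 393.
Site C: 100.10 lies in 92.17–200.11, so I_lo=51, I_hi=100, C_lo=92.17, C_hi=200.11.
(100−51)/(200.11−92.17) × (100.10−92.17) + 51 = 49/107.94 × 7.93 + 51 ≈ 54.60 → 55.
Site A: row 327.86–375.09 (AQI 201–300). (300−201)·(374.23−327.86)/(375.09−327.86) + 201 = 99·46.37/47.23 + 201 ≈ 298.20 → 298.
Site F 403.13: bracket 375.10–509.50 → index 301–400; slope 99/134.40, offset 28.03.
AQI = 301 + 99/134.40·28.03 ≈ 321.65 ⇒ 322.
AQIs: Site G=31, Site J=393, Site C=55, Site A=298, Site F=322. Sum = 31 + 393 + 55 + 298 + 322 = 1099.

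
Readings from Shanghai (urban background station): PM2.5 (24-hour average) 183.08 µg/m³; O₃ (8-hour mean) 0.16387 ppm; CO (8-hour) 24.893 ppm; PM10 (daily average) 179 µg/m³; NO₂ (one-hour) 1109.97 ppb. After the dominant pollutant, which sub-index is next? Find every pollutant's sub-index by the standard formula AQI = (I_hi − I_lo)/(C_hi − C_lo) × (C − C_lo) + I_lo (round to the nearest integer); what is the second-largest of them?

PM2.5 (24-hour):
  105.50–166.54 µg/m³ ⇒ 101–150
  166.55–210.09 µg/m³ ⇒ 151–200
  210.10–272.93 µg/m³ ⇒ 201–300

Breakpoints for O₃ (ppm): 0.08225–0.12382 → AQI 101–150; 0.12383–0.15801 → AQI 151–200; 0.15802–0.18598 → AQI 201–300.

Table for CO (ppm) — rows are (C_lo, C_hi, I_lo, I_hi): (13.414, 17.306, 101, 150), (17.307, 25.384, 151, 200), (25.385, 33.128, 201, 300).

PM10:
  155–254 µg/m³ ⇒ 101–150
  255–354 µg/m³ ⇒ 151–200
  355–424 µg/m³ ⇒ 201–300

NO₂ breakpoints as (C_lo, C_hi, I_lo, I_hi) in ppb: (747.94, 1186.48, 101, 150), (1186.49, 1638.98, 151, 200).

197

PM2.5 183.08: bracket 166.55–210.09 → index 151–200; slope 49/43.54, offset 16.53.
AQI = 151 + 49/43.54·16.53 ≈ 169.60 ⇒ 170.
O₃: 0.16387 ∈ [0.15802, 0.18598] ↔ index [201, 300].
201 + (0.16387−0.15802)·(300−201)/(0.18598−0.15802) = 201 + 0.00585·99/0.02796 ≈ 221.71, so AQI = 222.
CO 24.893: bracket 17.307–25.384 → index 151–200; slope 49/8.077, offset 7.586.
AQI = 151 + 49/8.077·7.586 ≈ 197.02 ⇒ 197.
PM10: 179 ∈ [155, 254] ↔ index [101, 150].
101 + (179−155)·(150−101)/(254−155) = 101 + 24·49/99 ≈ 112.88, so AQI = 113.
NO₂: row 747.94–1186.48 (AQI 101–150). (150−101)·(1109.97−747.94)/(1186.48−747.94) + 101 = 49·362.03/438.54 + 101 ≈ 141.45 → 141.
Sub-indices: PM2.5→170, O₃→222, CO→197, PM10→113, NO₂→141. Ranked high→low: 222, 197, 170, 141, 113. Second-highest sub-index = 197.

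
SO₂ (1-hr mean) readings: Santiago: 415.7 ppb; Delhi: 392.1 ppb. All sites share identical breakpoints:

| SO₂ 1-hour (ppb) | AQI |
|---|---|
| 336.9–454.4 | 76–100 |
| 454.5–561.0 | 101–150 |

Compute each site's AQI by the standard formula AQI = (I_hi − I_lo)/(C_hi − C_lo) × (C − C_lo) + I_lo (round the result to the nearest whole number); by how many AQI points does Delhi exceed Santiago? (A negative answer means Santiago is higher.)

-5

Santiago: row 336.9–454.4 (AQI 76–100). (100−76)·(415.7−336.9)/(454.4−336.9) + 76 = 24·78.8/117.5 + 76 ≈ 92.10 → 92.
Delhi: row 336.9–454.4 (AQI 76–100). (100−76)·(392.1−336.9)/(454.4−336.9) + 76 = 24·55.2/117.5 + 76 ≈ 87.27 → 87.
AQIs: Santiago=92, Delhi=87. Delhi (87) − Santiago (92) = -5.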